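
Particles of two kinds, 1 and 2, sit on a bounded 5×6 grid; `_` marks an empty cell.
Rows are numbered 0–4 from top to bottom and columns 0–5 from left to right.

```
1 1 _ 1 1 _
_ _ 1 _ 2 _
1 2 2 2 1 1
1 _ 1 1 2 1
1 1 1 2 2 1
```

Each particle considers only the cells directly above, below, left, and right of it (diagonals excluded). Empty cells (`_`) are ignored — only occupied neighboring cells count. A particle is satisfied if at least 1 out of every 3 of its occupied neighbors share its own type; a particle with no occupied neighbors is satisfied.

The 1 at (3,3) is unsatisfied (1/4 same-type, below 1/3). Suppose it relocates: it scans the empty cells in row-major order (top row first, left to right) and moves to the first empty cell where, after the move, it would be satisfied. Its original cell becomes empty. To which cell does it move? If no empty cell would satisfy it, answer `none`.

Vacating (3,3). Empty cells in order:
  (0,2): 3/3 same-type → satisfied — stop here.

(0,2)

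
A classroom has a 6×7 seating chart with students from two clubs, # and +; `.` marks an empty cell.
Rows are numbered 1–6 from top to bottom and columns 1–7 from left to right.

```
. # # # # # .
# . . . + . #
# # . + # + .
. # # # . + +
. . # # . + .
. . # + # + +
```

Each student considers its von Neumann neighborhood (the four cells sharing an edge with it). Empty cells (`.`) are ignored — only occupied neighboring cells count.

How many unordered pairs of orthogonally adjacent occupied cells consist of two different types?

9

Scan each occupied cell's neighbors to the right and below so each pair is counted once.
Row 1: #(1,2)–#(1,3)= #(1,3)–#(1,4)= #(1,4)–#(1,5)= #(1,5)–#(1,6)= #(1,5)–+(2,5)≠  → 1/5 unlike.
Row 2: #(2,1)–#(3,1)= +(2,5)–#(3,5)≠  → 1/2 unlike.
Row 3: #(3,1)–#(3,2)= #(3,2)–#(4,2)= +(3,4)–#(3,5)≠ +(3,4)–#(4,4)≠ #(3,5)–+(3,6)≠ +(3,6)–+(4,6)=  → 3/6 unlike.
Row 4: #(4,2)–#(4,3)= #(4,3)–#(4,4)= #(4,3)–#(5,3)= #(4,4)–#(5,4)= +(4,6)–+(4,7)= +(4,6)–+(5,6)=  → 0/6 unlike.
Row 5: #(5,3)–#(5,4)= #(5,3)–#(6,3)= #(5,4)–+(6,4)≠ +(5,6)–+(6,6)=  → 1/4 unlike.
Row 6: #(6,3)–+(6,4)≠ +(6,4)–#(6,5)≠ #(6,5)–+(6,6)≠ +(6,6)–+(6,7)=  → 3/4 unlike.
Total adjacent occupied pairs: 27; unlike-type pairs: 9.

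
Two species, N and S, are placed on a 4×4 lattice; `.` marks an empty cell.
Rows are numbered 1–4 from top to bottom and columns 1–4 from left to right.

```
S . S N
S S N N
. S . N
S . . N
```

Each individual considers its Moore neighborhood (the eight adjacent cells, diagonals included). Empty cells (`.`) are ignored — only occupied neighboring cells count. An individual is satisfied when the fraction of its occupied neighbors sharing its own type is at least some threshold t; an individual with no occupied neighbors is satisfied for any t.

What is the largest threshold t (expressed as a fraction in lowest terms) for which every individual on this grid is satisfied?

Row 1: (1,1)S 2/2 · (1,3)S 1/4 · (1,4)N 2/3
Row 2: (2,1)S 3/3 · (2,2)S 4/5 · (2,3)N 3/6 · (2,4)N 3/4
Row 3: (3,2)S 3/4 · (3,4)N 3/3
Row 4: (4,1)S 1/1 · (4,4)N 1/1
The smallest same-type fraction is 1/4 at (1,3), which reduces to 1/4. Any threshold above that leaves this individual unsatisfied.

1/4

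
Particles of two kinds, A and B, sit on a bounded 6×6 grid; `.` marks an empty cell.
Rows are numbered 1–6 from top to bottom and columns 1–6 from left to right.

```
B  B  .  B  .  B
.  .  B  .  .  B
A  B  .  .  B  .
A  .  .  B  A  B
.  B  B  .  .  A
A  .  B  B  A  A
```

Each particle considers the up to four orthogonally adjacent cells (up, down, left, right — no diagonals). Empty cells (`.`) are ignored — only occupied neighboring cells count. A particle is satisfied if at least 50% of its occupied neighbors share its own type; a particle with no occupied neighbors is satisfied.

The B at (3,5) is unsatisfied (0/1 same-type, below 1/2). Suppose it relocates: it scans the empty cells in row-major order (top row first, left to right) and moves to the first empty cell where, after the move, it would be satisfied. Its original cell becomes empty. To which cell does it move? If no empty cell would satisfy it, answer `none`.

Vacating (3,5). Empty cells in order:
  (1,3): 3/3 same-type → satisfied — stop here.

(1,3)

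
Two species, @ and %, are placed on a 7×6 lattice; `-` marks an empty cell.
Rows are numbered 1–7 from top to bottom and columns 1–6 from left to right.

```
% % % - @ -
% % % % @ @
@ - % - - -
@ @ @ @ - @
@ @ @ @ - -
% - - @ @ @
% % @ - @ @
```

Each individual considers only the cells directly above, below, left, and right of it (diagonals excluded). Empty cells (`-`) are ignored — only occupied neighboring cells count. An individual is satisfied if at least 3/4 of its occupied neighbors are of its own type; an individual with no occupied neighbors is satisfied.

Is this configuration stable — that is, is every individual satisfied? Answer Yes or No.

Row 1: (1,1)% 2/2 satisfied · (1,2)% 3/3 satisfied · (1,3)% 2/2 satisfied · (1,5)@ 1/1 satisfied
Row 2: (2,1)% 2/3 not · (2,2)% 3/3 satisfied · (2,3)% 4/4 satisfied · (2,4)% 1/2 not · (2,5)@ 2/3 not · (2,6)@ 1/1 satisfied
Row 3: (3,1)@ 1/2 not · (3,3)% 1/2 not
Row 4: (4,1)@ 3/3 satisfied · (4,2)@ 3/3 satisfied · (4,3)@ 3/4 satisfied · (4,4)@ 2/2 satisfied · (4,6)@ 0/0 satisfied
Row 5: (5,1)@ 2/3 not · (5,2)@ 3/3 satisfied · (5,3)@ 3/3 satisfied · (5,4)@ 3/3 satisfied
Row 6: (6,1)% 1/2 not · (6,4)@ 2/2 satisfied · (6,5)@ 3/3 satisfied · (6,6)@ 2/2 satisfied
Row 7: (7,1)% 2/2 satisfied · (7,2)% 1/2 not · (7,3)@ 0/1 not · (7,5)@ 2/2 satisfied · (7,6)@ 2/2 satisfied
For instance (2,1) has only 2/3 same-type neighbors, below 3/4.

No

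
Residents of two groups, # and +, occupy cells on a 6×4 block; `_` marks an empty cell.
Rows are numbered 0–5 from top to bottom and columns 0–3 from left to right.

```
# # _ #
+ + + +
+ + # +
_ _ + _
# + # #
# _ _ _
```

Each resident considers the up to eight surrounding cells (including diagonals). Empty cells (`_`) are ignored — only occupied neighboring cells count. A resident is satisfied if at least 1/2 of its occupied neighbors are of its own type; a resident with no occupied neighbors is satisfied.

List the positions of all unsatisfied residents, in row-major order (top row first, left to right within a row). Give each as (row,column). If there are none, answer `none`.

(0,0), (0,1), (0,3), (2,2), (4,1), (4,2)

Row 0: (0,0)# 1/3 unhappy · (0,1)# 1/4 unhappy · (0,3)# 0/2 unhappy
Row 1: (1,0)+ 3/5 ok · (1,1)+ 4/7 ok · (1,2)+ 4/7 ok · (1,3)+ 2/4 ok
Row 2: (2,0)+ 3/3 ok · (2,1)+ 5/6 ok · (2,2)# 0/6 unhappy · (2,3)+ 3/4 ok
Row 3: (3,2)+ 3/6 ok
Row 4: (4,0)# 1/2 ok · (4,1)+ 1/4 unhappy · (4,2)# 1/3 unhappy · (4,3)# 1/2 ok
Row 5: (5,0)# 1/2 ok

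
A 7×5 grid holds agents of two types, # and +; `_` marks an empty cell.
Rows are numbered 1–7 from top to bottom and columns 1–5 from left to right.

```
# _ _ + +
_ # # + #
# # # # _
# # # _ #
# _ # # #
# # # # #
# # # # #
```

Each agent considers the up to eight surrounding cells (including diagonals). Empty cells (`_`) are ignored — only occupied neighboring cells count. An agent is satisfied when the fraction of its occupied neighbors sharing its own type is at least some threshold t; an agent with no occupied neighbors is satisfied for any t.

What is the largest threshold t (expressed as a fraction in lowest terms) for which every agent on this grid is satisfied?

1/4

Row 1: (1,1)# 1/1 · (1,4)+ 2/4 · (1,5)+ 2/3
Row 2: (2,2)# 5/5 · (2,3)# 4/6 · (2,4)+ 2/6 · (2,5)# 1/4
Row 3: (3,1)# 4/4 · (3,2)# 7/7 · (3,3)# 6/7 · (3,4)# 5/6
Row 4: (4,1)# 4/4 · (4,2)# 7/7 · (4,3)# 6/6 · (4,5)# 3/3
Row 5: (5,1)# 4/4 · (5,3)# 6/6 · (5,4)# 7/7 · (5,5)# 4/4
Row 6: (6,1)# 4/4 · (6,2)# 7/7 · (6,3)# 7/7 · (6,4)# 8/8 · (6,5)# 5/5
Row 7: (7,1)# 3/3 · (7,2)# 5/5 · (7,3)# 5/5 · (7,4)# 5/5 · (7,5)# 3/3
The smallest same-type fraction is 1/4 at (2,5), which reduces to 1/4. Any threshold above that leaves this agent unsatisfied.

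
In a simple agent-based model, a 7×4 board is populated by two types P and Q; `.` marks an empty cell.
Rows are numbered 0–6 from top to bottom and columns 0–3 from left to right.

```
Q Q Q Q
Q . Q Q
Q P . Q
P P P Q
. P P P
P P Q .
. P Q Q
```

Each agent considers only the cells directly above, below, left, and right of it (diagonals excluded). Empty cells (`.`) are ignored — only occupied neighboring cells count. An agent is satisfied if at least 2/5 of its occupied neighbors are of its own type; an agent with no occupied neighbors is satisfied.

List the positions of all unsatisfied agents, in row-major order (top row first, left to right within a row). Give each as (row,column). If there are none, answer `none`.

(2,0), (3,3), (5,2)

(0,0)Q 2/2 ok
(0,1)Q 2/2 ok
(0,2)Q 3/3 ok
(0,3)Q 2/2 ok
(1,0)Q 2/2 ok
(1,2)Q 2/2 ok
(1,3)Q 3/3 ok
(2,0)Q 1/3 unhappy
(2,1)P 1/2 ok
(2,3)Q 2/2 ok
(3,0)P 1/2 ok
(3,1)P 4/4 ok
(3,2)P 2/3 ok
(3,3)Q 1/3 unhappy
(4,1)P 3/3 ok
(4,2)P 3/4 ok
(4,3)P 1/2 ok
(5,0)P 1/1 ok
(5,1)P 3/4 ok
(5,2)Q 1/3 unhappy
(6,1)P 1/2 ok
(6,2)Q 2/3 ok
(6,3)Q 1/1 ok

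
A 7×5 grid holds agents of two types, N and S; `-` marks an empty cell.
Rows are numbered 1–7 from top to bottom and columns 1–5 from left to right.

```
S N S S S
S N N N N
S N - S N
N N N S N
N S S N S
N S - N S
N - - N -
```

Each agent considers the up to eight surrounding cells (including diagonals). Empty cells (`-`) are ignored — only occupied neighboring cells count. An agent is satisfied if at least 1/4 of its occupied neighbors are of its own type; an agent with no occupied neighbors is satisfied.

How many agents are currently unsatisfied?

3

Row 1: (1,1)S 1/3 ✓ · (1,2)N 2/5 ✓ · (1,3)S 1/5 ✗ · (1,4)S 2/5 ✓ · (1,5)S 1/3 ✓
Row 2: (2,1)S 2/5 ✓ · (2,2)N 3/7 ✓ · (2,3)N 4/7 ✓ · (2,4)N 3/7 ✓ · (2,5)N 2/5 ✓
Row 3: (3,1)S 1/5 ✗ · (3,2)N 5/7 ✓ · (3,4)S 1/7 ✗ · (3,5)N 3/5 ✓
Row 4: (4,1)N 3/5 ✓ · (4,2)N 4/7 ✓ · (4,3)N 3/7 ✓ · (4,4)S 3/7 ✓ · (4,5)N 2/5 ✓
Row 5: (5,1)N 3/5 ✓ · (5,2)S 2/7 ✓ · (5,3)S 3/7 ✓ · (5,4)N 3/7 ✓ · (5,5)S 2/5 ✓
Row 6: (6,1)N 2/4 ✓ · (6,2)S 2/5 ✓ · (6,4)N 2/5 ✓ · (6,5)S 1/4 ✓
Row 7: (7,1)N 1/2 ✓ · (7,4)N 1/2 ✓
Unsatisfied: (1,3), (3,1), (3,4) — 3 in total.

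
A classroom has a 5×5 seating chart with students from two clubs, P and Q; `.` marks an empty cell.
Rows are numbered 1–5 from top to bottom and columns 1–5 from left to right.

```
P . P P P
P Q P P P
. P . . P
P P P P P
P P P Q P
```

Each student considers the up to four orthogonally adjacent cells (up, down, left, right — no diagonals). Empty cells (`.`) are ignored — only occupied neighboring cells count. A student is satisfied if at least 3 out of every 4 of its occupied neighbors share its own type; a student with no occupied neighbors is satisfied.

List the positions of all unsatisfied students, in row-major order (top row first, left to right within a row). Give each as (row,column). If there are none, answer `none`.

(1,1)P 1/1 satisfied
(1,3)P 2/2 satisfied
(1,4)P 3/3 satisfied
(1,5)P 2/2 satisfied
(2,1)P 1/2 not
(2,2)Q 0/3 not
(2,3)P 2/3 not
(2,4)P 3/3 satisfied
(2,5)P 3/3 satisfied
(3,2)P 1/2 not
(3,5)P 2/2 satisfied
(4,1)P 2/2 satisfied
(4,2)P 4/4 satisfied
(4,3)P 3/3 satisfied
(4,4)P 2/3 not
(4,5)P 3/3 satisfied
(5,1)P 2/2 satisfied
(5,2)P 3/3 satisfied
(5,3)P 2/3 not
(5,4)Q 0/3 not
(5,5)P 1/2 not

(2,1), (2,2), (2,3), (3,2), (4,4), (5,3), (5,4), (5,5)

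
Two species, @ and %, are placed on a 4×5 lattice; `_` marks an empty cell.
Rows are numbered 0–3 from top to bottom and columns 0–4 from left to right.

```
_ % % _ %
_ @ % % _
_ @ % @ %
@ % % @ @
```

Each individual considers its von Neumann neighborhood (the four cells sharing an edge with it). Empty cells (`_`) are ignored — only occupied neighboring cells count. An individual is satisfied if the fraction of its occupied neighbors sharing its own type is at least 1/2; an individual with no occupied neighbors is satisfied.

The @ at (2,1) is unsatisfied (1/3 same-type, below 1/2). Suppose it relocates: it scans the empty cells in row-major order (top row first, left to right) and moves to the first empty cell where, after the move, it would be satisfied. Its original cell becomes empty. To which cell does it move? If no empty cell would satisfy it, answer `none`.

(1,0)

Vacating (2,1). Empty cells in order:
  (0,0): 0/1 same-type → still unsatisfied.
  (0,3): 0/3 same-type → still unsatisfied.
  (1,0): 1/1 same-type → satisfied — stop here.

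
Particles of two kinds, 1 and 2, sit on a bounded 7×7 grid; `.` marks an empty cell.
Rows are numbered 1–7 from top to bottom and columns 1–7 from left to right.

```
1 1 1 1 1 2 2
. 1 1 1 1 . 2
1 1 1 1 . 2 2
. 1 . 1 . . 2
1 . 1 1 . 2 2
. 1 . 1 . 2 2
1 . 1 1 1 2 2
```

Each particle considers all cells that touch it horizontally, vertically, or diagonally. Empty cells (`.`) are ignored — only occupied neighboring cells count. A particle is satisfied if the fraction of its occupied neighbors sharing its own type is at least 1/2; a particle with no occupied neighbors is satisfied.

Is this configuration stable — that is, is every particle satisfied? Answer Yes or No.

Yes

Row 1: (1,1)1 2/2 ok · (1,2)1 4/4 ok · (1,3)1 5/5 ok · (1,4)1 5/5 ok · (1,5)1 3/4 ok · (1,6)2 2/4 ok · (1,7)2 2/2 ok
Row 2: (2,2)1 7/7 ok · (2,3)1 8/8 ok · (2,4)1 7/7 ok · (2,5)1 4/6 ok · (2,7)2 4/4 ok
Row 3: (3,1)1 3/3 ok · (3,2)1 5/5 ok · (3,3)1 7/7 ok · (3,4)1 5/5 ok · (3,6)2 3/4 ok · (3,7)2 3/3 ok
Row 4: (4,2)1 5/5 ok · (4,4)1 4/4 ok · (4,7)2 4/4 ok
Row 5: (5,1)1 2/2 ok · (5,3)1 5/5 ok · (5,4)1 3/3 ok · (5,6)2 4/4 ok · (5,7)2 4/4 ok
Row 6: (6,2)1 4/4 ok · (6,4)1 5/5 ok · (6,6)2 5/6 ok · (6,7)2 5/5 ok
Row 7: (7,1)1 1/1 ok · (7,3)1 3/3 ok · (7,4)1 3/3 ok · (7,5)1 2/4 ok · (7,6)2 3/4 ok · (7,7)2 3/3 ok
All meet the threshold, so the configuration is stable.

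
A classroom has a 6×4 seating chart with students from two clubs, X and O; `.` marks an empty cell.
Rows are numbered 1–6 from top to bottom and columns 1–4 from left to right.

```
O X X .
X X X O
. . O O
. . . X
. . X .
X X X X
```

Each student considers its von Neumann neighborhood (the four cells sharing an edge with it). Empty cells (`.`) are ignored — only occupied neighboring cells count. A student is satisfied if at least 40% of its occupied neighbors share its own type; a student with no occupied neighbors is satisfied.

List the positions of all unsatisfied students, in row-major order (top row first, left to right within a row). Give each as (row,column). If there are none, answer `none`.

(1,1)O 0/2 unhappy
(1,2)X 2/3 ok
(1,3)X 2/2 ok
(2,1)X 1/2 ok
(2,2)X 3/3 ok
(2,3)X 2/4 ok
(2,4)O 1/2 ok
(3,3)O 1/2 ok
(3,4)O 2/3 ok
(4,4)X 0/1 unhappy
(5,3)X 1/1 ok
(6,1)X 1/1 ok
(6,2)X 2/2 ok
(6,3)X 3/3 ok
(6,4)X 1/1 ok

(1,1), (4,4)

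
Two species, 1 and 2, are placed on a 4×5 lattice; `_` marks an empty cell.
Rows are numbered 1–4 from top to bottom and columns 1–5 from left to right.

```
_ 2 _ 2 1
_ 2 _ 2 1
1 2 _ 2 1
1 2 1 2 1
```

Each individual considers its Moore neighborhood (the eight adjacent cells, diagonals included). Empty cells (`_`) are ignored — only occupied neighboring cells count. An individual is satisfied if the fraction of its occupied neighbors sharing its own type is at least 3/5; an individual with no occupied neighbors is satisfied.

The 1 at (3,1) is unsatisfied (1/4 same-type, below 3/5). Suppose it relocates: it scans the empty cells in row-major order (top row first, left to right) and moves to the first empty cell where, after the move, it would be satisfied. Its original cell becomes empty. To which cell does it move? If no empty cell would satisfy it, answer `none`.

Vacating (3,1). Empty cells in order:
  (1,1): 0/2 same-type → still unsatisfied.
  (1,3): 0/4 same-type → still unsatisfied.
  (2,1): 0/3 same-type → still unsatisfied.
  (2,3): 0/6 same-type → still unsatisfied.
  (3,3): 1/7 same-type → still unsatisfied.

none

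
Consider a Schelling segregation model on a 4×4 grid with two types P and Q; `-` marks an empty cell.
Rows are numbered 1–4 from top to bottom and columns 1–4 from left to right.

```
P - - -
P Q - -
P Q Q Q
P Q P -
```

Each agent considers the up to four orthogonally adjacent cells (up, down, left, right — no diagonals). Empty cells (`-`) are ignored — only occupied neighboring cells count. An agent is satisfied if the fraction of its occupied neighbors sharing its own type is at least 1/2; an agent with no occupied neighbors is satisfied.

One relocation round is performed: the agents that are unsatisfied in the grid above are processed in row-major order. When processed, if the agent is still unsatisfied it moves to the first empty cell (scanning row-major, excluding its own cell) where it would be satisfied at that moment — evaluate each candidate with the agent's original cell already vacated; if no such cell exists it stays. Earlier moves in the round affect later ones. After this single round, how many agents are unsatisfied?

0

Initially unsatisfied (in order): (4,2), (4,3).
  (4,2) → (1,2).
  (4,3) → (1,4).
Resulting grid:
P Q - P
P Q - -
P Q Q Q
P - - -
All satisfied now.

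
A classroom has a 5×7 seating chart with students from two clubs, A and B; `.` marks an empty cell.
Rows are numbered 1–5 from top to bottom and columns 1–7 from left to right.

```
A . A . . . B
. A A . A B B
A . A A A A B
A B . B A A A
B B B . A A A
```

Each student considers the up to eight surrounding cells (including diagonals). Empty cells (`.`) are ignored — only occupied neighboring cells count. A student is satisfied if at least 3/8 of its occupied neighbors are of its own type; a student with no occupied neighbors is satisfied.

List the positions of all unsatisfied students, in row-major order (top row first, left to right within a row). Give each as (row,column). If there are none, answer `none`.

(4,1), (4,4)

(1,1)A 1/1 ok
(1,3)A 2/2 ok
(1,7)B 2/2 ok
(2,2)A 5/5 ok
(2,3)A 4/4 ok
(2,5)A 3/4 ok
(2,6)B 3/6 ok
(2,7)B 3/4 ok
(3,1)A 2/3 ok
(3,3)A 3/5 ok
(3,4)A 5/6 ok
(3,5)A 5/7 ok
(3,6)A 5/8 ok
(3,7)B 2/5 ok
(4,1)A 1/4 unhappy
(4,2)B 3/6 ok
(4,4)B 1/6 unhappy
(4,5)A 6/7 ok
(4,6)A 7/8 ok
(4,7)A 4/5 ok
(5,1)B 2/3 ok
(5,2)B 3/4 ok
(5,3)B 3/3 ok
(5,5)A 3/4 ok
(5,6)A 5/5 ok
(5,7)A 3/3 ok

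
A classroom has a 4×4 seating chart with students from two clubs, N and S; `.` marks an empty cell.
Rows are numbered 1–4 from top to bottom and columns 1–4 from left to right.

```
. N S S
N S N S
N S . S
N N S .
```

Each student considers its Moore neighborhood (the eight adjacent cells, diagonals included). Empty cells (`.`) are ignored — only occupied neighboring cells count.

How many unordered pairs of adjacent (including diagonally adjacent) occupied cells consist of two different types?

15

Scan each occupied cell's neighbors to the right and below (and the two forward diagonals) so each pair is counted once.
Row 1: N(1,2)–S(1,3)≠ N(1,2)–S(2,2)≠ N(1,2)–N(2,3)= N(1,2)–N(2,1)= S(1,3)–S(1,4)= S(1,3)–N(2,3)≠ S(1,3)–S(2,4)= S(1,3)–S(2,2)= S(1,4)–S(2,4)= S(1,4)–N(2,3)≠  → 4/10 unlike.
Row 2: N(2,1)–S(2,2)≠ N(2,1)–N(3,1)= N(2,1)–S(3,2)≠ S(2,2)–N(2,3)≠ S(2,2)–S(3,2)= S(2,2)–N(3,1)≠ N(2,3)–S(2,4)≠ N(2,3)–S(3,4)≠ N(2,3)–S(3,2)≠ S(2,4)–S(3,4)=  → 7/10 unlike.
Row 3: N(3,1)–S(3,2)≠ N(3,1)–N(4,1)= N(3,1)–N(4,2)= S(3,2)–N(4,2)≠ S(3,2)–S(4,3)= S(3,2)–N(4,1)≠ S(3,4)–S(4,3)=  → 3/7 unlike.
Row 4: N(4,1)–N(4,2)= N(4,2)–S(4,3)≠  → 1/2 unlike.
Total adjacent occupied pairs: 29; unlike-type pairs: 15.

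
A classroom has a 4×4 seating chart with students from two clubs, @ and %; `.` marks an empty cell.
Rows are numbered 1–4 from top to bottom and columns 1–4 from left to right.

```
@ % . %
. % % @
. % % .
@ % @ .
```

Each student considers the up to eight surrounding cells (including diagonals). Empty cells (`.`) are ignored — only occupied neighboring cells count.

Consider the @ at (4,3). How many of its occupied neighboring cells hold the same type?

0

Occupied neighbors of (4,3): (3,2)=%, (3,3)=%, (4,2)=%.
Same type (@): 0 of 3.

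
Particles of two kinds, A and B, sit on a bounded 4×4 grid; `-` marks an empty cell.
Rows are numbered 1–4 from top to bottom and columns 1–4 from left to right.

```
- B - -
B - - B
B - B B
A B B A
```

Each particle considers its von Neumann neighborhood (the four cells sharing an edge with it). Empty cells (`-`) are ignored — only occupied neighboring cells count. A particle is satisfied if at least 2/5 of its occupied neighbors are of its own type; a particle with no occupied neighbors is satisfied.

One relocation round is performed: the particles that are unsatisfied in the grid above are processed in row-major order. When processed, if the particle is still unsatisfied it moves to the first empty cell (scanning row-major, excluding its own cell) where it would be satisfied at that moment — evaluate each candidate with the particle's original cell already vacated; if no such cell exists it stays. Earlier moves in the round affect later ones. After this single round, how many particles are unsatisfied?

2

Initially unsatisfied (in order): (4,1), (4,4).
  (4,1): no empty cell satisfies it; stays.
  (4,4): no empty cell satisfies it; stays.
Resulting grid:
- B - -
B - - B
B - B B
A B B A
Unsatisfied now: (4,1), (4,4).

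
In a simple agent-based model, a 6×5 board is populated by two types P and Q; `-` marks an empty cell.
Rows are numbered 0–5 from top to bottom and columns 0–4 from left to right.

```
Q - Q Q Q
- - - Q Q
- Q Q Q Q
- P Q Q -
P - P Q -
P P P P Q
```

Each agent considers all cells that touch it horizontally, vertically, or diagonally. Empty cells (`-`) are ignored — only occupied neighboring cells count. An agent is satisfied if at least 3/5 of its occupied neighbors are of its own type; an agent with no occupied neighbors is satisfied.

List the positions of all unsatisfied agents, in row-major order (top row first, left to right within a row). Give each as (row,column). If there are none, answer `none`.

Row 0: (0,0)Q 0/0 ok · (0,2)Q 2/2 ok · (0,3)Q 4/4 ok · (0,4)Q 3/3 ok
Row 1: (1,3)Q 7/7 ok · (1,4)Q 5/5 ok
Row 2: (2,1)Q 2/3 ok · (2,2)Q 5/6 ok · (2,3)Q 6/6 ok · (2,4)Q 4/4 ok
Row 3: (3,1)P 2/5 unhappy · (3,2)Q 5/7 ok · (3,3)Q 5/6 ok
Row 4: (4,0)P 3/3 ok · (4,2)P 4/7 unhappy · (4,3)Q 3/6 unhappy
Row 5: (5,0)P 2/2 ok · (5,1)P 4/4 ok · (5,2)P 3/4 ok · (5,3)P 2/4 unhappy · (5,4)Q 1/2 unhappy

(3,1), (4,2), (4,3), (5,3), (5,4)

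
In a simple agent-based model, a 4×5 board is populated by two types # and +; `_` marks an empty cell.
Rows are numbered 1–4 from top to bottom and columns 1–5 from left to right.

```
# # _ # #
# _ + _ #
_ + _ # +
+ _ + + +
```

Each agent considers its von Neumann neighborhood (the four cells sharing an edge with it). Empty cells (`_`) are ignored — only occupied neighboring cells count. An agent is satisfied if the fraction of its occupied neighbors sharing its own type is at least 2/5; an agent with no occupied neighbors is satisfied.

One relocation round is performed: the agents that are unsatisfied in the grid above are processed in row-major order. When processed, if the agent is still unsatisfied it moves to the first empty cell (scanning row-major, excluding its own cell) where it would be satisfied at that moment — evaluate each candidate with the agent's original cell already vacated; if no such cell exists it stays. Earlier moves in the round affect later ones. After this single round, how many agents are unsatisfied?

Initially unsatisfied (in order): (3,4), (3,5).
  (3,4) → (1,3).
  (3,5): now satisfied by earlier moves; stays.
Resulting grid:
# # # # #
# _ + _ #
_ + _ _ +
+ _ + + +
Unsatisfied now: (2,3).

1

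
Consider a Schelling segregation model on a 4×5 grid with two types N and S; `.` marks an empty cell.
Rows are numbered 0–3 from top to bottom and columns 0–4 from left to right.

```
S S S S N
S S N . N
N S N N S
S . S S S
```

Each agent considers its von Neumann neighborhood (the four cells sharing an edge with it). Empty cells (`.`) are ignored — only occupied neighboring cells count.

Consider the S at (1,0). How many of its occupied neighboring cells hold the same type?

2

Occupied neighbors of (1,0): (0,0)=S, (2,0)=N, (1,1)=S.
Same type (S): 2 of 3.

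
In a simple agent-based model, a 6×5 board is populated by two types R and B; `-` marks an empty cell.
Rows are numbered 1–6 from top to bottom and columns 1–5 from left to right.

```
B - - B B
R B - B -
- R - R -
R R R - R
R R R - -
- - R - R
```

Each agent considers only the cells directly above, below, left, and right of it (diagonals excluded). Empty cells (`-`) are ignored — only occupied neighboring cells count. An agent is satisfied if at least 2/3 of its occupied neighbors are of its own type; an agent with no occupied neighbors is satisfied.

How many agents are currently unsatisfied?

6

(1,1)B 0/1 not
(1,4)B 2/2 satisfied
(1,5)B 1/1 satisfied
(2,1)R 0/2 not
(2,2)B 0/2 not
(2,4)B 1/2 not
(3,2)R 1/2 not
(3,4)R 0/1 not
(4,1)R 2/2 satisfied
(4,2)R 4/4 satisfied
(4,3)R 2/2 satisfied
(4,5)R 0/0 satisfied
(5,1)R 2/2 satisfied
(5,2)R 3/3 satisfied
(5,3)R 3/3 satisfied
(6,3)R 1/1 satisfied
(6,5)R 0/0 satisfied
Unsatisfied: (1,1), (2,1), (2,2), (2,4), (3,2), (3,4) — 6 in total.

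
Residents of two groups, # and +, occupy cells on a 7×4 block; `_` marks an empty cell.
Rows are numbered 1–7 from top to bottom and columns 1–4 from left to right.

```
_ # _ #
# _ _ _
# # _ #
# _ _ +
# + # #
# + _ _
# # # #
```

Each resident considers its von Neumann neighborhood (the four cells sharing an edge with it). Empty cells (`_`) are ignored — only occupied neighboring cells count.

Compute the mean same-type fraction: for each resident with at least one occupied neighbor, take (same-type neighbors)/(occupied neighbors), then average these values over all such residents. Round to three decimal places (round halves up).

Row 1: (1,2)# — no occupied neighbors · (1,4)# — no occupied neighbors
Row 2: (2,1)# 1/1
Row 3: (3,1)# 3/3 · (3,2)# 1/1 · (3,4)# 0/1
Row 4: (4,1)# 2/2 · (4,4)+ 0/2
Row 5: (5,1)# 2/3 · (5,2)+ 1/3 · (5,3)# 1/2 · (5,4)# 1/2
Row 6: (6,1)# 2/3 · (6,2)+ 1/3
Row 7: (7,1)# 2/2 · (7,2)# 2/3 · (7,3)# 2/2 · (7,4)# 1/1
Sum over 16 residents: 1/1 + 3/3 + 1/1 + 0/1 + 2/2 + 0/2 + 2/3 + 1/3 + 1/2 + 1/2 + 2/3 + 1/3 + 2/2 + 2/3 + 2/2 + 1/1 = 32/3; mean = 32/3 ÷ 16 = 2/3 = 0.666666… → 0.667.

0.667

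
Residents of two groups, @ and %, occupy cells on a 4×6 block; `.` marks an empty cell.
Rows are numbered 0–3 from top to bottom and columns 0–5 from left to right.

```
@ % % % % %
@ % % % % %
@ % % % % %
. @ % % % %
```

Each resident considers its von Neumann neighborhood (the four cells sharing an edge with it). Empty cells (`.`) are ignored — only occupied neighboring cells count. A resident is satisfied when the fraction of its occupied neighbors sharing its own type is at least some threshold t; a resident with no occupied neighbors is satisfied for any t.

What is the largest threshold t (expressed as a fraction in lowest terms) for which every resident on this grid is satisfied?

0/1

Row 0: (0,0)@ 1/2 · (0,1)% 2/3 · (0,2)% 3/3 · (0,3)% 3/3 · (0,4)% 3/3 · (0,5)% 2/2
Row 1: (1,0)@ 2/3 · (1,1)% 3/4 · (1,2)% 4/4 · (1,3)% 4/4 · (1,4)% 4/4 · (1,5)% 3/3
Row 2: (2,0)@ 1/2 · (2,1)% 2/4 · (2,2)% 4/4 · (2,3)% 4/4 · (2,4)% 4/4 · (2,5)% 3/3
Row 3: (3,1)@ 0/2 · (3,2)% 2/3 · (3,3)% 3/3 · (3,4)% 3/3 · (3,5)% 2/2
The smallest same-type fraction is 0/2 at (3,1), which reduces to 0/1. Any threshold above that leaves this resident unsatisfied.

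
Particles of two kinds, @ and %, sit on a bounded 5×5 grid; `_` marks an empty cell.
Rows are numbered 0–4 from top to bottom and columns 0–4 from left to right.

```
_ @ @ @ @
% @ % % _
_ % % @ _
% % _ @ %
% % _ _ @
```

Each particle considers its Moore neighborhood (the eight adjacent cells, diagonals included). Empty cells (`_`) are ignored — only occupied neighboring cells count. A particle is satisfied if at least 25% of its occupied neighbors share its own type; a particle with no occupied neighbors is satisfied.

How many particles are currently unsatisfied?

Row 0: (0,1)@ 2/4 ✓ · (0,2)@ 3/5 ✓ · (0,3)@ 2/4 ✓ · (0,4)@ 1/2 ✓
Row 1: (1,0)% 1/3 ✓ · (1,1)@ 2/6 ✓ · (1,2)% 3/8 ✓ · (1,3)% 2/6 ✓
Row 2: (2,1)% 5/6 ✓ · (2,2)% 4/7 ✓ · (2,3)@ 1/5 ✗
Row 3: (3,0)% 4/4 ✓ · (3,1)% 5/5 ✓ · (3,3)@ 2/4 ✓ · (3,4)% 0/3 ✗
Row 4: (4,0)% 3/3 ✓ · (4,1)% 3/3 ✓ · (4,4)@ 1/2 ✓
Unsatisfied: (2,3), (3,4) — 2 in total.

2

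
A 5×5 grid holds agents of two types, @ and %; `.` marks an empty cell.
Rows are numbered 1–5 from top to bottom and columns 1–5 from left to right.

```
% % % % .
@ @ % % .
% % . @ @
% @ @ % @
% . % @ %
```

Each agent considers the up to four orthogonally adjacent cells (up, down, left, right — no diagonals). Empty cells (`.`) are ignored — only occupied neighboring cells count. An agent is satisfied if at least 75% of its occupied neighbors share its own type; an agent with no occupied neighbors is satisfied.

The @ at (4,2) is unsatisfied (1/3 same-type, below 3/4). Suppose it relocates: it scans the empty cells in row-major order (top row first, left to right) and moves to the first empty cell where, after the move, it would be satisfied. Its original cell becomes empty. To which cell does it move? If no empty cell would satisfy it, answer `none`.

Vacating (4,2). Empty cells in order:
  (1,5): 0/1 same-type → still unsatisfied.
  (2,5): 1/2 same-type → still unsatisfied.
  (3,3): 2/4 same-type → still unsatisfied.
  (5,2): 0/2 same-type → still unsatisfied.

none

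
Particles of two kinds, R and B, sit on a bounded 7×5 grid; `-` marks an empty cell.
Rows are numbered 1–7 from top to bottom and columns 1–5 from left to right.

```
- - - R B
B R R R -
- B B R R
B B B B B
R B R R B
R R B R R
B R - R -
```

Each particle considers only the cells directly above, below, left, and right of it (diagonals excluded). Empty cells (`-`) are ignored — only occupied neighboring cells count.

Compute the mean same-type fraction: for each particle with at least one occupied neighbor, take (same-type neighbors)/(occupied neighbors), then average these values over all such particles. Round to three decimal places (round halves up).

0.488

Row 1: (1,4)R 1/2 · (1,5)B 0/1
Row 2: (2,1)B 0/1 · (2,2)R 1/3 · (2,3)R 2/3 · (2,4)R 3/3
Row 3: (3,2)B 2/3 · (3,3)B 2/4 · (3,4)R 2/4 · (3,5)R 1/2
Row 4: (4,1)B 1/2 · (4,2)B 4/4 · (4,3)B 3/4 · (4,4)B 2/4 · (4,5)B 2/3
Row 5: (5,1)R 1/3 · (5,2)B 1/4 · (5,3)R 1/4 · (5,4)R 2/4 · (5,5)B 1/3
Row 6: (6,1)R 2/3 · (6,2)R 2/4 · (6,3)B 0/3 · (6,4)R 3/4 · (6,5)R 1/2
Row 7: (7,1)B 0/2 · (7,2)R 1/2 · (7,4)R 1/1
Sum over 28 particles: 1/2 + 0/1 + 0/1 + 1/3 + 2/3 + 3/3 + 2/3 + 2/4 + 2/4 + 1/2 + 1/2 + 4/4 + 3/4 + 2/4 + 2/3 + 1/3 + 1/4 + 1/4 + 2/4 + 1/3 + 2/3 + 2/4 + 0/3 + 3/4 + 1/2 + 0/2 + 1/2 + 1/1 = 41/3; mean = 41/3 ÷ 28 = 41/84 = 0.488095… → 0.488.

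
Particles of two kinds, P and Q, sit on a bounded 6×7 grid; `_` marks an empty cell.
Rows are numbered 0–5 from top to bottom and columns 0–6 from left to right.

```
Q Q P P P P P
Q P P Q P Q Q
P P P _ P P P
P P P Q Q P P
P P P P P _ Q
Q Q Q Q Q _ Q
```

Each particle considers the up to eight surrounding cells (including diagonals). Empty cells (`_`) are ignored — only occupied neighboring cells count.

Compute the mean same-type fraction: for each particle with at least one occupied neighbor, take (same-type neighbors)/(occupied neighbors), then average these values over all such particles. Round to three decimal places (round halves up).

Row 0: (0,0)Q 2/3 · (0,1)Q 2/5 · (0,2)P 3/5 · (0,3)P 4/5 · (0,4)P 3/5 · (0,5)P 3/5 · (0,6)P 1/3
Row 1: (1,0)Q 2/5 · (1,1)P 5/8 · (1,2)P 5/7 · (1,3)Q 0/7 · (1,4)P 5/7 · (1,5)Q 1/8 · (1,6)Q 1/5
Row 2: (2,0)P 4/5 · (2,1)P 7/8 · (2,2)P 5/7 · (2,4)P 3/7 · (2,5)P 5/8 · (2,6)P 3/5
Row 3: (3,0)P 5/5 · (3,1)P 8/8 · (3,2)P 6/7 · (3,3)Q 1/7 · (3,4)Q 1/6 · (3,5)P 5/7 · (3,6)P 3/4
Row 4: (4,0)P 3/5 · (4,1)P 5/8 · (4,2)P 4/8 · (4,3)P 3/8 · (4,4)P 2/6 · (4,6)Q 1/3
Row 5: (5,0)Q 1/3 · (5,1)Q 2/5 · (5,2)Q 2/5 · (5,3)Q 2/5 · (5,4)Q 1/3 · (5,6)Q 1/1
Sum over 39 particles: 2/3 + 2/5 + 3/5 + 4/5 + 3/5 + 3/5 + 1/3 + 2/5 + 5/8 + 5/7 + 0/7 + 5/7 + 1/8 + 1/5 + 4/5 + 7/8 + 5/7 + 3/7 + 5/8 + 3/5 + 5/5 + 8/8 + 6/7 + 1/7 + 1/6 + 5/7 + 3/4 + 3/5 + 5/8 + 4/8 + 3/8 + 2/6 + 1/3 + 1/3 + 2/5 + 2/5 + 2/5 + 1/3 + 1/1 = 738/35; mean = 738/35 ÷ 39 = 246/455 = 0.540659… → 0.541.

0.541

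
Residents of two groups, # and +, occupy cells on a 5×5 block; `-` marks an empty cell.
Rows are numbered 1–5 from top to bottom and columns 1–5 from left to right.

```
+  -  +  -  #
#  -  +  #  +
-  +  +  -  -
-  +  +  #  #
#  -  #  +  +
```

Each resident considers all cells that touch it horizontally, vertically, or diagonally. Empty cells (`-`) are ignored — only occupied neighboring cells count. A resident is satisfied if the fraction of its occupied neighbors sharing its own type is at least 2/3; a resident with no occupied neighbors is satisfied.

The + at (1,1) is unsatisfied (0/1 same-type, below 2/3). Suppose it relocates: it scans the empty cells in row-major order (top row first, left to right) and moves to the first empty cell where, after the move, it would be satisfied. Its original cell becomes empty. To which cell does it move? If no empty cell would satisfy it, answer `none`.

Vacating (1,1). Empty cells in order:
  (1,2): 2/3 same-type → satisfied — stop here.

(1,2)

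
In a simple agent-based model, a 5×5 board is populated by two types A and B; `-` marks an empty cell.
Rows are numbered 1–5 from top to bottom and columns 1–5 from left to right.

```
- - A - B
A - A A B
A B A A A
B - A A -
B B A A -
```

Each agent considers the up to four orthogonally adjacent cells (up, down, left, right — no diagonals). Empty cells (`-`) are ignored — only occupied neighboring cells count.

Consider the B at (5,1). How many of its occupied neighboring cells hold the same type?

2

Occupied neighbors of (5,1): (4,1)=B, (5,2)=B.
Same type (B): 2 of 2.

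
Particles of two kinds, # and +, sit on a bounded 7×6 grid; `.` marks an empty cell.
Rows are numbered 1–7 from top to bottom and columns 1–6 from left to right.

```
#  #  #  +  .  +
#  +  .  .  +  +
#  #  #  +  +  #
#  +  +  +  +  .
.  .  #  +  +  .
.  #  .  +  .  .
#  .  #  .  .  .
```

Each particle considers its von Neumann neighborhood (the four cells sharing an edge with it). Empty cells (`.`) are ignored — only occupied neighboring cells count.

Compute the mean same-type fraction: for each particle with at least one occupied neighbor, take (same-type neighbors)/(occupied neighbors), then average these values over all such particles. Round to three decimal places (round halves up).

0.618

Row 1: (1,1)# 2/2 · (1,2)# 2/3 · (1,3)# 1/2 · (1,4)+ 0/1 · (1,6)+ 1/1
Row 2: (2,1)# 2/3 · (2,2)+ 0/3 · (2,5)+ 2/2 · (2,6)+ 2/3
Row 3: (3,1)# 3/3 · (3,2)# 2/4 · (3,3)# 1/3 · (3,4)+ 2/3 · (3,5)+ 3/4 · (3,6)# 0/2
Row 4: (4,1)# 1/2 · (4,2)+ 1/3 · (4,3)+ 2/4 · (4,4)+ 4/4 · (4,5)+ 3/3
Row 5: (5,3)# 0/2 · (5,4)+ 3/4 · (5,5)+ 2/2
Row 6: (6,2)# — no occupied neighbors · (6,4)+ 1/1
Row 7: (7,1)# — no occupied neighbors · (7,3)# — no occupied neighbors
Sum over 24 particles: 2/2 + 2/3 + 1/2 + 0/1 + 1/1 + 2/3 + 0/3 + 2/2 + 2/3 + 3/3 + 2/4 + 1/3 + 2/3 + 3/4 + 0/2 + 1/2 + 1/3 + 2/4 + 4/4 + 3/3 + 0/2 + 3/4 + 2/2 + 1/1 = 89/6; mean = 89/6 ÷ 24 = 89/144 = 0.618055… → 0.618.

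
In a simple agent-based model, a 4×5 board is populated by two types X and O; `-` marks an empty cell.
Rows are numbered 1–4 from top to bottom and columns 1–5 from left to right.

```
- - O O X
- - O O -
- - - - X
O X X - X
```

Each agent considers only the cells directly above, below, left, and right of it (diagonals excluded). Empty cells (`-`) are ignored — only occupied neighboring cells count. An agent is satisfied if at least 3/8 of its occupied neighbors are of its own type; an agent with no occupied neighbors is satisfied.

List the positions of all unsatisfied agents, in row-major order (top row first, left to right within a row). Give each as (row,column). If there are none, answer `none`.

(1,5), (4,1)

(1,3)O 2/2 ok
(1,4)O 2/3 ok
(1,5)X 0/1 unhappy
(2,3)O 2/2 ok
(2,4)O 2/2 ok
(3,5)X 1/1 ok
(4,1)O 0/1 unhappy
(4,2)X 1/2 ok
(4,3)X 1/1 ok
(4,5)X 1/1 ok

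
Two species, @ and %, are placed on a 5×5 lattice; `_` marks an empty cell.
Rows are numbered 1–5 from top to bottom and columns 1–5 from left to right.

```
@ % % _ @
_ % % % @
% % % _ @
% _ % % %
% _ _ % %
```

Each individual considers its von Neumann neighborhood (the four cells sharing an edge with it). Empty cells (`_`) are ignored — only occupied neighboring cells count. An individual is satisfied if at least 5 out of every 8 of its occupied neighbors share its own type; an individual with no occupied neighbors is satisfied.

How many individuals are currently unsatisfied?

Row 1: (1,1)@ 0/1 not · (1,2)% 2/3 satisfied · (1,3)% 2/2 satisfied · (1,5)@ 1/1 satisfied
Row 2: (2,2)% 3/3 satisfied · (2,3)% 4/4 satisfied · (2,4)% 1/2 not · (2,5)@ 2/3 satisfied
Row 3: (3,1)% 2/2 satisfied · (3,2)% 3/3 satisfied · (3,3)% 3/3 satisfied · (3,5)@ 1/2 not
Row 4: (4,1)% 2/2 satisfied · (4,3)% 2/2 satisfied · (4,4)% 3/3 satisfied · (4,5)% 2/3 satisfied
Row 5: (5,1)% 1/1 satisfied · (5,4)% 2/2 satisfied · (5,5)% 2/2 satisfied
Unsatisfied: (1,1), (2,4), (3,5) — 3 in total.

3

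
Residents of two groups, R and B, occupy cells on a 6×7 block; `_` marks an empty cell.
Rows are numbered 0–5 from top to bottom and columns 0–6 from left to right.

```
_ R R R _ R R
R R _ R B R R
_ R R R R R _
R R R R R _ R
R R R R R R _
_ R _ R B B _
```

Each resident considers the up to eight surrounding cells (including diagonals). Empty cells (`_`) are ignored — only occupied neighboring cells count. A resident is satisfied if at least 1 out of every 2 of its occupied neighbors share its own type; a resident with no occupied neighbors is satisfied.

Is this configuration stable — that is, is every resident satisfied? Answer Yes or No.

Row 0: (0,1)R 3/3 ✓ · (0,2)R 4/4 ✓ · (0,3)R 2/3 ✓ · (0,5)R 3/4 ✓ · (0,6)R 3/3 ✓
Row 1: (1,0)R 3/3 ✓ · (1,1)R 5/5 ✓ · (1,3)R 5/6 ✓ · (1,4)B 0/7 ✗ · (1,5)R 5/6 ✓ · (1,6)R 4/4 ✓
Row 2: (2,1)R 6/6 ✓ · (2,2)R 7/7 ✓ · (2,3)R 6/7 ✓ · (2,4)R 6/7 ✓ · (2,5)R 5/6 ✓
Row 3: (3,0)R 4/4 ✓ · (3,1)R 7/7 ✓ · (3,2)R 8/8 ✓ · (3,3)R 8/8 ✓ · (3,4)R 7/7 ✓ · (3,6)R 2/2 ✓
Row 4: (4,0)R 4/4 ✓ · (4,1)R 6/6 ✓ · (4,2)R 7/7 ✓ · (4,3)R 6/7 ✓ · (4,4)R 5/7 ✓ · (4,5)R 3/5 ✓
Row 5: (5,1)R 3/3 ✓ · (5,3)R 3/4 ✓ · (5,4)B 1/5 ✗ · (5,5)B 1/3 ✗
For instance (1,4) has only 0/7 same-type neighbors, below 1/2.

No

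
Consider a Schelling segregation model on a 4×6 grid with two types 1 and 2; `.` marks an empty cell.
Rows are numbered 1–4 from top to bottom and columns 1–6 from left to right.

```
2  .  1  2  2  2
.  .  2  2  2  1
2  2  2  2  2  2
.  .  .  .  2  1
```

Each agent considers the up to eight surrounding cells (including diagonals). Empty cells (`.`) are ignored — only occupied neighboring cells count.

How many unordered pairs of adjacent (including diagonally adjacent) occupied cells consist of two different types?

11

Scan each occupied cell's neighbors to the right and below (and the two forward diagonals) so each pair is counted once.
From row 1: 5 unlike of 13 pairs (running 5/13).
From row 2: 3 unlike of 14 pairs (running 8/27).
From row 3: 2 unlike of 10 pairs (running 10/37).
From row 4: 1 unlike of 1 pairs (running 11/38).
Total adjacent occupied pairs: 38; unlike-type pairs: 11.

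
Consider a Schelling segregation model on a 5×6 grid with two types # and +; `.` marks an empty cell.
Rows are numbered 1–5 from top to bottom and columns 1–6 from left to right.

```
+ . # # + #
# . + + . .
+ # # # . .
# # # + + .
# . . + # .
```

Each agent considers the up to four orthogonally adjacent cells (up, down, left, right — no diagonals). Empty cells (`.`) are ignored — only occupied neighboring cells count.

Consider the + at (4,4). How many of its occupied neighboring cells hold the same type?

Occupied neighbors of (4,4): (3,4)=#, (5,4)=+, (4,3)=#, (4,5)=+.
Same type (+): 2 of 4.

2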